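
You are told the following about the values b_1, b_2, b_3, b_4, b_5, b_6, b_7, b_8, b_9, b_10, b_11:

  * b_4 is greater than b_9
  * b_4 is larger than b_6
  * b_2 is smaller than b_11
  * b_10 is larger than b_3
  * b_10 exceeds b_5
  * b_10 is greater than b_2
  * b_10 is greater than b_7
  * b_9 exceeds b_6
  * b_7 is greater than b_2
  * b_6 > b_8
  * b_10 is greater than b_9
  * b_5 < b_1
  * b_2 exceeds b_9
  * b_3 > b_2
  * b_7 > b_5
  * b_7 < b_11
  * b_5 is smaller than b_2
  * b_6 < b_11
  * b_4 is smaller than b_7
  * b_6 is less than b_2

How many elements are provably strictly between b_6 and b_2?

1

The relations place b_6 below b_2. An element lies strictly between them when it is forced above b_6 and also forced below b_2.
Above b_6: {b_9, b_4, b_3, b_7, b_10, b_11}. Below b_2: {b_8, b_5, b_9}.
Intersection: {b_9} — 1.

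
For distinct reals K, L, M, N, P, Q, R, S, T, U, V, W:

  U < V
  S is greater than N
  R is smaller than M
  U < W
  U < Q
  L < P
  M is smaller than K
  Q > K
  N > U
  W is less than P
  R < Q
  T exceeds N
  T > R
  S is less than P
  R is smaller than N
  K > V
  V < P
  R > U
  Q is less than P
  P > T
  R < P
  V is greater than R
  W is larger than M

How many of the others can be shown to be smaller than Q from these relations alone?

The elements the relations force below Q are U, R, V, M, K — no chain reaches any other.
That is 5.

5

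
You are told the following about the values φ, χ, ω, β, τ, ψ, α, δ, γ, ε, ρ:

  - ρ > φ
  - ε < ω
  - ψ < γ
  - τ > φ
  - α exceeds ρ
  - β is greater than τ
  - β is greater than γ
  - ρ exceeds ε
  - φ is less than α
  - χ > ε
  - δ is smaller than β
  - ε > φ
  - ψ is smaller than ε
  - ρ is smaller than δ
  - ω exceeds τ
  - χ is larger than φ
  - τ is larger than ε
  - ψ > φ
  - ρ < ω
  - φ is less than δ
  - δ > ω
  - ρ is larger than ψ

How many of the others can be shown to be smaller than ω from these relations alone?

5

The elements the relations force below ω are φ, ψ, ε, τ, ρ — no chain reaches any other.
That is 5.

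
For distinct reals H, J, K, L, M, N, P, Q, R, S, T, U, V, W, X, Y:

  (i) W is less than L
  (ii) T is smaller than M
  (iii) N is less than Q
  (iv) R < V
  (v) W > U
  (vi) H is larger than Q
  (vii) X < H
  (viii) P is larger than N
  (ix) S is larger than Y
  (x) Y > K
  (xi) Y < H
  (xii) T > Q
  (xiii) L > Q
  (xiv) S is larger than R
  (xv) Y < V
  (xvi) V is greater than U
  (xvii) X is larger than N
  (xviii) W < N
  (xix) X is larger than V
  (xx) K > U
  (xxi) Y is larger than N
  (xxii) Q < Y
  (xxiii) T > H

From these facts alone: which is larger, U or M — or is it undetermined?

M

Link the given pairs in sequence: U < W; W < N; N < Q; Q < Y; Y < V; V < X; X < H; H < T; T < M.
Chaining these gives U < W < N < Q < Y < V < X < H < T < M.
So M is larger.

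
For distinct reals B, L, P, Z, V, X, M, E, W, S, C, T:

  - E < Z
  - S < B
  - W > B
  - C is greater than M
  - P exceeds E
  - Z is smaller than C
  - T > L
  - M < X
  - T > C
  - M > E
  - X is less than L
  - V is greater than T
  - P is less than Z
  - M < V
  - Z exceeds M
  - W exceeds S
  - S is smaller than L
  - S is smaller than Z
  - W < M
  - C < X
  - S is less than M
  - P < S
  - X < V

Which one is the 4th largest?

X

The consecutive relations fix a unique order: E < P < S < B < W < M < Z < C < X < L < T < V.
Counting 4 from the largest end gives X.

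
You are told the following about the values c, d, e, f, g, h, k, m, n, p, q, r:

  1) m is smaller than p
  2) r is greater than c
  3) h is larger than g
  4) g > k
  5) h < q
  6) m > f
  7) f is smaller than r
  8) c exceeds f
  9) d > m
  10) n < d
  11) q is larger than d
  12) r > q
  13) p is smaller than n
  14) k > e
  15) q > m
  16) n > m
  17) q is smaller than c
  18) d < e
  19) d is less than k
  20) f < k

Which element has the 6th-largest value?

k

The consecutive relations fix a unique order: f < m < p < n < d < e < k < g < h < q < c < r.
The 6th largest is k.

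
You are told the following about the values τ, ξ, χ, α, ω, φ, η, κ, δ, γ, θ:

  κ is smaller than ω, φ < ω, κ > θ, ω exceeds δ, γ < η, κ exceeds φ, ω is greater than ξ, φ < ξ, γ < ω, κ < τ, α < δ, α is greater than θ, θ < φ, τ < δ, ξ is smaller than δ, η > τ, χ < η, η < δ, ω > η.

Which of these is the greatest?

ω

θ is not greatest since θ < κ; φ is not greatest since φ < κ; κ is not greatest since κ < ω; γ is not greatest since γ < η; χ is not greatest since χ < η; ξ is not greatest since ξ < ω; τ is not greatest since τ < η; η is not greatest since η < ω; α is not greatest since α < δ; δ is not greatest since δ < ω.
Only ω has nothing above it, so ω is the greatest.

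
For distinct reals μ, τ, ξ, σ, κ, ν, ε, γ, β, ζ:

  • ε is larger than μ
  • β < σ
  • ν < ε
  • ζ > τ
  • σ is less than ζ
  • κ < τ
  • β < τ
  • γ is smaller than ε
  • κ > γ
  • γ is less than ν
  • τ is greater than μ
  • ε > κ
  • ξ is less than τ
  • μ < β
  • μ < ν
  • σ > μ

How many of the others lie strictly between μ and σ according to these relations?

Chaining upward from μ reaches: β, ν, τ, ζ, ε.
Chaining downward from σ reaches: β.
Strictly between μ and σ are those in both lists: β — 1 element.

1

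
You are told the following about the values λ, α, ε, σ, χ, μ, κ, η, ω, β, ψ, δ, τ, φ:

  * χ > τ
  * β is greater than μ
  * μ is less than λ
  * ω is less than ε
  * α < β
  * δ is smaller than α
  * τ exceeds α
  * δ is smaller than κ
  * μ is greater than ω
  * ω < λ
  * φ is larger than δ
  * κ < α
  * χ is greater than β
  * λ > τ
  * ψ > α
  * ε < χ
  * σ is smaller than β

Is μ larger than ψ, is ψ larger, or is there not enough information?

Following every chain through μ: above μ we get β, χ, λ; below μ we get ω.
ψ is not reached, and no chain runs the other way from ψ to μ.
So the given relations leave the order of μ and ψ undetermined.

undetermined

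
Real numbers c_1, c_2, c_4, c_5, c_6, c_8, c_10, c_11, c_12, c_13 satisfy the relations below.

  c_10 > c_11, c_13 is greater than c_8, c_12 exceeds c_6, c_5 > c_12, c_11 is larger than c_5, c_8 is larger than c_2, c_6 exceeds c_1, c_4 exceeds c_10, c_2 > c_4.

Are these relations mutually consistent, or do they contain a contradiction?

consistent

Every relation is compatible with c_1 < c_6 < c_12 < c_5 < c_11 < c_10 < c_4 < c_2 < c_8 < c_13; the set is consistent.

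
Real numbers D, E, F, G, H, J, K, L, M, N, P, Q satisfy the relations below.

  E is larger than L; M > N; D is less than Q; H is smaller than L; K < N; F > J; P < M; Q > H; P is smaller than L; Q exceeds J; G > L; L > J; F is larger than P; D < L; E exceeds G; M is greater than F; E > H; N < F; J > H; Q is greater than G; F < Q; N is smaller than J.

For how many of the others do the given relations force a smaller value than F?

The elements the relations force below F are P, H, K, N, J — no chain reaches any other.
That is 5.

5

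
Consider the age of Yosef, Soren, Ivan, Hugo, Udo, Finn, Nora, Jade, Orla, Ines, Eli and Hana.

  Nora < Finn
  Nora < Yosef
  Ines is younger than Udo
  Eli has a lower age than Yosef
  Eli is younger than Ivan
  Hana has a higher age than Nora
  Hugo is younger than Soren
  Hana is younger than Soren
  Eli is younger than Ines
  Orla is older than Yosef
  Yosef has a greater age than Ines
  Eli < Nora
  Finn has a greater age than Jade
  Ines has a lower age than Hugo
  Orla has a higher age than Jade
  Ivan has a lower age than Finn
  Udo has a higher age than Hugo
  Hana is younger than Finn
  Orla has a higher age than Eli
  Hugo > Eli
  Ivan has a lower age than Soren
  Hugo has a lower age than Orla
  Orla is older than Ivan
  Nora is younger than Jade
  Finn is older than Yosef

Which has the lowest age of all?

Chaining upward from Eli: directly above it, Nora, Ivan, Ines, Hugo, Yosef, Orla; then Hana, Jade, Udo, Soren, Finn.
That covers every other element, and nothing is given below Eli, so Eli is the lowest age.

Eli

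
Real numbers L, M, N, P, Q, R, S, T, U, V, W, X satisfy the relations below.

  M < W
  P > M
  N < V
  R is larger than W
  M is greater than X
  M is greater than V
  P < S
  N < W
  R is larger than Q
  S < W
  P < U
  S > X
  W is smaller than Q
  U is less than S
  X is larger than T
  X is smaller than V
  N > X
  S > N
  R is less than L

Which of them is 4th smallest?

V

Chaining the given pairs: T < X < N < V < M < P < U < S < W < Q < R < L.
The 4th smallest is V.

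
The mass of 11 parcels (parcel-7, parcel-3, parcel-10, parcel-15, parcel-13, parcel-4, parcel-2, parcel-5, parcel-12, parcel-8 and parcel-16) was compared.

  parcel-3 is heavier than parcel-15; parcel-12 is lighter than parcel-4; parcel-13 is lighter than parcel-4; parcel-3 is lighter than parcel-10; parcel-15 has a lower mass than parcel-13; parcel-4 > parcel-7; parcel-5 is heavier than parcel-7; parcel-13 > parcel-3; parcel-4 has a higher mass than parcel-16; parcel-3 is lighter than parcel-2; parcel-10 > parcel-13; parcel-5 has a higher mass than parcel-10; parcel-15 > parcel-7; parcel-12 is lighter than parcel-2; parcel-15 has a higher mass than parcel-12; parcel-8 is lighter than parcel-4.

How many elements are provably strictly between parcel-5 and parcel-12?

The relations place parcel-12 below parcel-5. An element lies strictly between them when it is forced above parcel-12 and also forced below parcel-5.
Above parcel-12: {parcel-15, parcel-3, parcel-2, parcel-13, parcel-10, parcel-4}. Below parcel-5: {parcel-7, parcel-15, parcel-3, parcel-13, parcel-10}.
Intersection: {parcel-15, parcel-3, parcel-13, parcel-10} — 4.

4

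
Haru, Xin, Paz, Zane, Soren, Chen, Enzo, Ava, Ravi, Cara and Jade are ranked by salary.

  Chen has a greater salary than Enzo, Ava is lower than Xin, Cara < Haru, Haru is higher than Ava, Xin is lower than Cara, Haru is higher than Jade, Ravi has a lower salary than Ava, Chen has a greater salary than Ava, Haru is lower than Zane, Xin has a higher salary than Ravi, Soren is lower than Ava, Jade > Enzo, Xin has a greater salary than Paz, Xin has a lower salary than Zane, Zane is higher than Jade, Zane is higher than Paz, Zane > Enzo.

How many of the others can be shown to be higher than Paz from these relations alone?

From Paz the given relations immediately reach Xin, Zane.
From those, Cara — 3 in total.
From those, Haru — 4 in total.
Nothing else is reachable above Paz; 4 in all.

4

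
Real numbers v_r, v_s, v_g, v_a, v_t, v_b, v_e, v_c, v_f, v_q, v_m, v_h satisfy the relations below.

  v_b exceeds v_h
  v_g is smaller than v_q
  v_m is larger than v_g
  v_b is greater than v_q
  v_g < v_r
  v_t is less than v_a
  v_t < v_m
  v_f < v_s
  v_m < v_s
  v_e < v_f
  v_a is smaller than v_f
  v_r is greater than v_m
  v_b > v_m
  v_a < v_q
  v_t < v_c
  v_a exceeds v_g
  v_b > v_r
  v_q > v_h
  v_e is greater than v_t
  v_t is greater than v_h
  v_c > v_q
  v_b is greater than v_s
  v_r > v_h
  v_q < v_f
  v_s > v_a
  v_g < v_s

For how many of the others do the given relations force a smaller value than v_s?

8

Directly below v_s: v_g, v_a, v_f, v_m.
One step further: v_t, v_e, v_q (7 so far).
One step further: v_h (8 so far).
No other element is forced below v_s by the given relations, so the count is 8.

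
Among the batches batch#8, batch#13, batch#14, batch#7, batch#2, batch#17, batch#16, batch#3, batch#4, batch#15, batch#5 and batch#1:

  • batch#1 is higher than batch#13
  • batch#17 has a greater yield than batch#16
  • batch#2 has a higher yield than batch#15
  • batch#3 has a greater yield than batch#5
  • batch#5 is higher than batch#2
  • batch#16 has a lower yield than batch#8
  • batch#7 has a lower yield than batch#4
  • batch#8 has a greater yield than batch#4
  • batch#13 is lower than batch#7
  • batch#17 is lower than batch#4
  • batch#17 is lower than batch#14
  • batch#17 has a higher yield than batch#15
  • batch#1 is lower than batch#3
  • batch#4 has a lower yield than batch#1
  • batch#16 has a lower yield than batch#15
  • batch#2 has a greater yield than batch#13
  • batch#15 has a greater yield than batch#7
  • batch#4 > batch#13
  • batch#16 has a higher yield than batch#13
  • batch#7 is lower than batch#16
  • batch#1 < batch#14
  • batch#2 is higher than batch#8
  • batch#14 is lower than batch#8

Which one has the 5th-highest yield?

batch#14

Piecing the relations together gives one ordering: batch#13 < batch#7 < batch#16 < batch#15 < batch#17 < batch#4 < batch#1 < batch#14 < batch#8 < batch#2 < batch#5 < batch#3.
Counting 5 from the largest end gives batch#14.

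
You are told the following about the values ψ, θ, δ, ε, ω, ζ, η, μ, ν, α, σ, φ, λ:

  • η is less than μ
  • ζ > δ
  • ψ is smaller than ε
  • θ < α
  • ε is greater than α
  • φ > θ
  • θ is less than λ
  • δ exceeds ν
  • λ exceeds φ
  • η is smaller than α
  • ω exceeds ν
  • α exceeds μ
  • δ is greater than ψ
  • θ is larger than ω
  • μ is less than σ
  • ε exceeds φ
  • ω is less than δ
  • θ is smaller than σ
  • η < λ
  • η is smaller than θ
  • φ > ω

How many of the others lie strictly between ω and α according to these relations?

1

Chaining upward from ω reaches: θ, δ, ζ, φ, σ, λ, ε.
Chaining downward from α reaches: η, ν, θ, μ.
Strictly between ω and α are those in both lists: θ — 1 element.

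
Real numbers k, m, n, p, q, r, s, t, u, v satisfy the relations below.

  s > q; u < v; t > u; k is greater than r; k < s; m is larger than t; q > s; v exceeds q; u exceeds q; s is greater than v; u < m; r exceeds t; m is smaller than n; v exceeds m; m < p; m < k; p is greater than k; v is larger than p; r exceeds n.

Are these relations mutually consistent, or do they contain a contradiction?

Chaining the given relations yields q < u < t < m < n < r < k < p < v < s, so q < s. But one relation states s < q. These cannot both hold.

inconsistent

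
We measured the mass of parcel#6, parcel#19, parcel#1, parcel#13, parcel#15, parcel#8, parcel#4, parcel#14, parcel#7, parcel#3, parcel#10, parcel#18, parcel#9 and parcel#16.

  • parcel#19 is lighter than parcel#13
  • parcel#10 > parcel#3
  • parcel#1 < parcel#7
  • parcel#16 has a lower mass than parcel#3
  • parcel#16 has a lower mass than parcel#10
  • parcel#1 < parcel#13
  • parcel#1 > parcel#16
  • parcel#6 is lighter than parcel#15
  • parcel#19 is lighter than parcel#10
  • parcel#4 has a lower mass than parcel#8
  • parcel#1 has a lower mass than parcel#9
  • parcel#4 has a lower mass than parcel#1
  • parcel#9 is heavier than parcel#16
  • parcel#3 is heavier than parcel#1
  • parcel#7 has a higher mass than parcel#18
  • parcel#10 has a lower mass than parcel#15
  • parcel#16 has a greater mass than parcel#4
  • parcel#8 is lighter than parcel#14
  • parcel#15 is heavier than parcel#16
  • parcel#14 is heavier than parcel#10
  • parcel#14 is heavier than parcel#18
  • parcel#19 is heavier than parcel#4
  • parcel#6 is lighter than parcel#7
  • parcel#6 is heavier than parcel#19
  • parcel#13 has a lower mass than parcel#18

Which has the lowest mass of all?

parcel#4

parcel#19 is not least since parcel#4 < parcel#19; parcel#16 is not least since parcel#4 < parcel#16; parcel#1 is not least since parcel#4 < parcel#1; parcel#6 is not least since parcel#19 < parcel#6; parcel#8 is not least since parcel#4 < parcel#8; parcel#13 is not least since parcel#19 < parcel#13; parcel#3 is not least since parcel#1 < parcel#3; parcel#10 is not least since parcel#16 < parcel#10; parcel#18 is not least since parcel#13 < parcel#18; parcel#7 is not least since parcel#1 < parcel#7; parcel#9 is not least since parcel#16 < parcel#9; parcel#15 is not least since parcel#6 < parcel#15; parcel#14 is not least since parcel#8 < parcel#14.
Only parcel#4 has nothing below it, so parcel#4 is the lowest mass.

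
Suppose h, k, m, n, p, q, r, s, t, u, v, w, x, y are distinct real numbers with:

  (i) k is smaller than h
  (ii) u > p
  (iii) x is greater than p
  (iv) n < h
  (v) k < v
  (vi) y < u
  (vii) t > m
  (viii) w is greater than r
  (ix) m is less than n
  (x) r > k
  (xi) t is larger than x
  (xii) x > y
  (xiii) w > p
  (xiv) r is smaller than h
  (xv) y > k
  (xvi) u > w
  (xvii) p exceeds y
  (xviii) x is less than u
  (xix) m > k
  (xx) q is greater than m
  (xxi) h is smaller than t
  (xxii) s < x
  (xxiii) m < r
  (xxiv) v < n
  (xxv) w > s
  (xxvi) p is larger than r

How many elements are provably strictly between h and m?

Chaining upward from m reaches: r, p, n, x, w, q, t, u.
Chaining downward from h reaches: k, v, r, n.
Strictly between m and h are those in both lists: r, n — 2 elements.

2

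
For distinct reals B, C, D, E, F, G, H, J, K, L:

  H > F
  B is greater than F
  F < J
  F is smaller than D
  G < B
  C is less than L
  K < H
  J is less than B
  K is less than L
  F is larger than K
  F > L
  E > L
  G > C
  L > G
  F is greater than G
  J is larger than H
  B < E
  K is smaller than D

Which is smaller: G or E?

G < L and L < F give G < F.
Then F < H extends the chain to H.
Then H < J extends the chain to J.
With J < B: G < L < F < H < J < B.
With B < E: G < L < F < H < J < B < E.
So G < E; G is the smaller of the two.

G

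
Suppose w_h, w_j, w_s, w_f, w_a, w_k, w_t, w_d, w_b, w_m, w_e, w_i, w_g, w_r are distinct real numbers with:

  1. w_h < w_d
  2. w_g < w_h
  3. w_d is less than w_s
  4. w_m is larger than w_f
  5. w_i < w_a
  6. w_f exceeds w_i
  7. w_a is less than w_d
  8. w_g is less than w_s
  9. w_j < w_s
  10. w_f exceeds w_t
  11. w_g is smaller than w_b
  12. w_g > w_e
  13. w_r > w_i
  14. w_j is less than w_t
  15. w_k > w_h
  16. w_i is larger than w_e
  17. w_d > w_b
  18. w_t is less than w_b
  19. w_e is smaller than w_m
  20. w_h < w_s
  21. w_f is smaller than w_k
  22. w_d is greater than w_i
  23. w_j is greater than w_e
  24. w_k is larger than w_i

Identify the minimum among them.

Chaining upward from w_e: directly above it, w_g, w_j, w_i, w_m; then w_h, w_t, w_a, w_r, w_f, w_b, w_k, w_d, w_s.
That covers every other element, and nothing is given below w_e, so w_e is the minimum.

w_e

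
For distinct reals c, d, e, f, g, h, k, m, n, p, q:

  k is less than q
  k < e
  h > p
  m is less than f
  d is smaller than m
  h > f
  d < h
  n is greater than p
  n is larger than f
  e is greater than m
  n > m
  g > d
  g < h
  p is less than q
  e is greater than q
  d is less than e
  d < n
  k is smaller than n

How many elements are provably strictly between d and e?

1

The relations place d below e. An element lies strictly between them when it is forced above d and also forced below e.
Above d: {m, f, g, h, n}. Below e: {p, m, k, q}.
Intersection: {m} — 1.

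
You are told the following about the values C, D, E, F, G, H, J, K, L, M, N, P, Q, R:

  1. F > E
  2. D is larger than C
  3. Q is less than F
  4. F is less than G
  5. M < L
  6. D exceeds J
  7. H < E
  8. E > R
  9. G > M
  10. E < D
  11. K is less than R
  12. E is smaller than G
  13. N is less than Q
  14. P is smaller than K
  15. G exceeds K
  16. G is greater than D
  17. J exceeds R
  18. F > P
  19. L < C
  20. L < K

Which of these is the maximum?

Chaining downward from G: directly below it, M, K, E, D, F; then P, L, Q, H, R, J, C; then N.
That covers every other element, and nothing is given above G, so G is the maximum.

G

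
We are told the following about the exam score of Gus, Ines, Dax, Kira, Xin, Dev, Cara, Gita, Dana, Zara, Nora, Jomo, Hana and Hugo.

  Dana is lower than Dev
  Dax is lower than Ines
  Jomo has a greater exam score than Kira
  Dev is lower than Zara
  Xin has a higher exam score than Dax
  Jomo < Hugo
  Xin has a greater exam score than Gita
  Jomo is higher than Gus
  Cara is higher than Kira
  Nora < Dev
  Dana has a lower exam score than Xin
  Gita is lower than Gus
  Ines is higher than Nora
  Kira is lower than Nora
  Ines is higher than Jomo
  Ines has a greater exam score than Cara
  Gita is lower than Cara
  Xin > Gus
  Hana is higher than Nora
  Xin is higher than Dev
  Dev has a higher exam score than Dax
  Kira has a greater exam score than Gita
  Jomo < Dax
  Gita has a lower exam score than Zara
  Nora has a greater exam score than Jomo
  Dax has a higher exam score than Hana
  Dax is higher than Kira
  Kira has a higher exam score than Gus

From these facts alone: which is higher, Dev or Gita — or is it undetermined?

Dev

Gita < Gus < Kira < Jomo < Nora < Hana < Dax < Dev, by transitivity through Gus, Kira, Jomo, Nora, Hana, Dax.
So Dev is higher.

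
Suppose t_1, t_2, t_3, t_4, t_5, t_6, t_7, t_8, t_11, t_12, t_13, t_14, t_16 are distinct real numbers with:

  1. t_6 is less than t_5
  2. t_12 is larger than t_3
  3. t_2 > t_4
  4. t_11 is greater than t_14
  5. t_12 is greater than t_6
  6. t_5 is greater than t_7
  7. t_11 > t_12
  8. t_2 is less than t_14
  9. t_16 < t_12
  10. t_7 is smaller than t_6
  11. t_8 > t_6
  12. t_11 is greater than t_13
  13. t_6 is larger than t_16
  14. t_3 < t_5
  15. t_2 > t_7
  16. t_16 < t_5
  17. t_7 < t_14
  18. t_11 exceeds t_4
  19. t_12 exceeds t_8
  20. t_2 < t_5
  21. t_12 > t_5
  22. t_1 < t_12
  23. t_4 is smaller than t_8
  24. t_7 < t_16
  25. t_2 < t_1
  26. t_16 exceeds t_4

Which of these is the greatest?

t_11

t_3 is not greatest since t_3 < t_12; t_7 is not greatest since t_7 < t_14; t_4 is not greatest since t_4 < t_16; t_2 is not greatest since t_2 < t_1; t_1 is not greatest since t_1 < t_12; t_16 is not greatest since t_16 < t_5; t_14 is not greatest since t_14 < t_11; t_13 is not greatest since t_13 < t_11; t_6 is not greatest since t_6 < t_5; t_5 is not greatest since t_5 < t_12; t_8 is not greatest since t_8 < t_12; t_12 is not greatest since t_12 < t_11.
Only t_11 has nothing above it, so t_11 is the greatest.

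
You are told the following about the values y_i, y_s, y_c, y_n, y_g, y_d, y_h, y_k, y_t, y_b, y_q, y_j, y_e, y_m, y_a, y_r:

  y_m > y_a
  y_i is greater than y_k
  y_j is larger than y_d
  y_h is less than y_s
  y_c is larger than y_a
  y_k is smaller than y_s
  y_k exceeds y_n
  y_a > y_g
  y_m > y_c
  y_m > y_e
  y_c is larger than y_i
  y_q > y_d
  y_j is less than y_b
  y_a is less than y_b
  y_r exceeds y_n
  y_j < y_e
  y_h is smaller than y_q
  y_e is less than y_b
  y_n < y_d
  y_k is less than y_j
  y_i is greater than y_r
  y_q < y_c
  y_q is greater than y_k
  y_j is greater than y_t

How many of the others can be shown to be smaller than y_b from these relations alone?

Directly below y_b: y_a, y_j, y_e.
One step further: y_k, y_d, y_g, y_t (7 so far).
One step further: y_n (8 so far).
Nothing else is reachable below y_b; 8 in all.

8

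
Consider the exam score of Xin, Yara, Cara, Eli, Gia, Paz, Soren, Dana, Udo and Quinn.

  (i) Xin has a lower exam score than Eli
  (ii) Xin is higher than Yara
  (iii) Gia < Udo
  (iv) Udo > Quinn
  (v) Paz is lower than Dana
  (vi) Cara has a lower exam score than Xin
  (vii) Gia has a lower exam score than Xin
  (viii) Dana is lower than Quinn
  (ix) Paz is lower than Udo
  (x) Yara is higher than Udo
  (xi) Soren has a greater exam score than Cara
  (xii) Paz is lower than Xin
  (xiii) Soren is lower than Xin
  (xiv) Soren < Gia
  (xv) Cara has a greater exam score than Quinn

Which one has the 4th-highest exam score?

Chaining the given pairs: Paz < Dana < Quinn < Cara < Soren < Gia < Udo < Yara < Xin < Eli.
The 4th largest is Udo.

Udo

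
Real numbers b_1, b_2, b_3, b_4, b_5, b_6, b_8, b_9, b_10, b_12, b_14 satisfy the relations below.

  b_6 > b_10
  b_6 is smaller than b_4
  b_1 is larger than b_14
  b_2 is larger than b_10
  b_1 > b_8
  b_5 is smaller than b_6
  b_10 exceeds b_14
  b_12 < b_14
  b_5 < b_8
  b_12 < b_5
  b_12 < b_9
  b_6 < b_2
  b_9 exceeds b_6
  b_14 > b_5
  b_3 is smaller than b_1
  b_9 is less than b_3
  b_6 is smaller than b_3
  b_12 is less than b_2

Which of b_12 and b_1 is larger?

b_12 < b_14 and b_14 < b_10 give b_12 < b_10.
With b_10 < b_6: b_12 < b_14 < b_10 < b_6.
Then b_6 < b_9 extends the chain to b_9.
With b_9 < b_3: b_12 < b_14 < b_10 < b_6 < b_9 < b_3.
Then b_3 < b_1 extends the chain to b_1.
So b_12 < b_1; b_1 is the larger of the two.

b_1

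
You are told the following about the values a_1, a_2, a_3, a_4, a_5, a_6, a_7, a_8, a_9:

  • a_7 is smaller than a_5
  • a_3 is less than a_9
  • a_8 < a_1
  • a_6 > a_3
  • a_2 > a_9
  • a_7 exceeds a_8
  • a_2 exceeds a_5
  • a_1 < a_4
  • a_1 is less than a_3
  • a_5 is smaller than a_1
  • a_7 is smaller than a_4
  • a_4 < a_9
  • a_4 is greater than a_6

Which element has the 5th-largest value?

a_3

Piecing the relations together gives one ordering: a_8 < a_7 < a_5 < a_1 < a_3 < a_6 < a_4 < a_9 < a_2.
Counting 5 from the largest end gives a_3.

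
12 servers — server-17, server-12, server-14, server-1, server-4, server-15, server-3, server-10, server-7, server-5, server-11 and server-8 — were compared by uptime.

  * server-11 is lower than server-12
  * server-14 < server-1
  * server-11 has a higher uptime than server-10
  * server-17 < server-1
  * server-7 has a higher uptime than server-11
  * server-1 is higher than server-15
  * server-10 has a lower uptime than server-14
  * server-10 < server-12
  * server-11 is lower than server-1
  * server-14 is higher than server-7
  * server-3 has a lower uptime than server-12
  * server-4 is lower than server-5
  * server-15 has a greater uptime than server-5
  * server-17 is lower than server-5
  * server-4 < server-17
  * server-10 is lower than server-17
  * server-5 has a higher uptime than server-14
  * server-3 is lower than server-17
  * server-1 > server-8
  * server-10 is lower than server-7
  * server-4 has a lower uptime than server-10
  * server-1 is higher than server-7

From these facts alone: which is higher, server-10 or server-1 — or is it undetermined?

server-1

Following the relations from server-10: server-10 < server-11 < server-7 < server-14 < server-5 < server-15 < server-1.
So server-1 is higher.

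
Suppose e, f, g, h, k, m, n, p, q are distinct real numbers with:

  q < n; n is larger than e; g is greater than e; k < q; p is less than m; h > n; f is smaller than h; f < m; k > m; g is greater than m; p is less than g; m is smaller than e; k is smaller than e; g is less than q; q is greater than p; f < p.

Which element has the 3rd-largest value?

q

Chaining the given pairs: f < p < m < k < e < g < q < n < h.
The 3rd largest is q.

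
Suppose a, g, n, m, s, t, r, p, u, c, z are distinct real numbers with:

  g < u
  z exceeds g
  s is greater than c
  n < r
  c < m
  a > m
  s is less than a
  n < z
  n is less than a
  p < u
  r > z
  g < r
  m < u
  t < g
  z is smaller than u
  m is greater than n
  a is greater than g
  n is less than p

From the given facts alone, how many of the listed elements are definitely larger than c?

4

Directly above c: s, m.
One step further: a, u (4 so far).
No other element is forced above c by the given relations, so the count is 4.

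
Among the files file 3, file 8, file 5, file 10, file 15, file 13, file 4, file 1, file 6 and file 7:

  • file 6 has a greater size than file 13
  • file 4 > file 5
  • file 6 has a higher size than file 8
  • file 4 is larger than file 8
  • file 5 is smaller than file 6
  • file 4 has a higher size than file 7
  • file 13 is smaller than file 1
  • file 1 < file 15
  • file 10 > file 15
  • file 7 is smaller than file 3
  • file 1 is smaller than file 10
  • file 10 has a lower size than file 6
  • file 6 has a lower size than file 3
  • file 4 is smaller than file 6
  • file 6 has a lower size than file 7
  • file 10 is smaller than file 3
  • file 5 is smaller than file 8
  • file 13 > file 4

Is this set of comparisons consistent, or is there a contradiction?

We have file 7 < file 4 stated directly, yet also file 4 < file 13 < file 1 < file 15 < file 10 < file 6 < file 7 by chaining the others — so file 4 < file 7. Contradiction.

inconsistent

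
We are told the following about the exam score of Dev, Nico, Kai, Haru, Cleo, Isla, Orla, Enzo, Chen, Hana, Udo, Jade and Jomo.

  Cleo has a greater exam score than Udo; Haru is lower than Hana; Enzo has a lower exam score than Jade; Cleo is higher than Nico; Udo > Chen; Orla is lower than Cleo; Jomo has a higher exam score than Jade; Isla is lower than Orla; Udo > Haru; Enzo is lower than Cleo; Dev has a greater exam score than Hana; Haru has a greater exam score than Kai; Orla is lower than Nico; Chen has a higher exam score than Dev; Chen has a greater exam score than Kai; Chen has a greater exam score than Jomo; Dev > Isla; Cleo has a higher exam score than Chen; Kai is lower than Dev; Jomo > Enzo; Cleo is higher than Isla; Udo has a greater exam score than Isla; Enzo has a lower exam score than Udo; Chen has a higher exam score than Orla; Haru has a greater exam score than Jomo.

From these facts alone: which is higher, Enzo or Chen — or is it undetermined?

Chen

The relevant relations are Enzo < Jade; Jade < Jomo; Jomo < Haru; Haru < Hana; Hana < Dev; Dev < Chen.
Chaining these gives Enzo < Jade < Jomo < Haru < Hana < Dev < Chen.
So Chen is higher.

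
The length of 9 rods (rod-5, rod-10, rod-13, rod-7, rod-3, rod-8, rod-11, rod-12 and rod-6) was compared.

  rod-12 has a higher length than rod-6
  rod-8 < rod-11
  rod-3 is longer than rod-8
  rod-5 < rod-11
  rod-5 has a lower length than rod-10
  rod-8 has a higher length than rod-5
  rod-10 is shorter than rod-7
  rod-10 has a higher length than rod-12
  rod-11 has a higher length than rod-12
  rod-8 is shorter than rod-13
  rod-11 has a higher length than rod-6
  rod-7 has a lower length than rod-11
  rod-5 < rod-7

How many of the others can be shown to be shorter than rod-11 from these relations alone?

6

From rod-11 the given relations immediately reach rod-5, rod-6, rod-8, rod-12, rod-7.
From those, rod-10 — 6 in total.
No other element is forced below rod-11 by the given relations, so the count is 6.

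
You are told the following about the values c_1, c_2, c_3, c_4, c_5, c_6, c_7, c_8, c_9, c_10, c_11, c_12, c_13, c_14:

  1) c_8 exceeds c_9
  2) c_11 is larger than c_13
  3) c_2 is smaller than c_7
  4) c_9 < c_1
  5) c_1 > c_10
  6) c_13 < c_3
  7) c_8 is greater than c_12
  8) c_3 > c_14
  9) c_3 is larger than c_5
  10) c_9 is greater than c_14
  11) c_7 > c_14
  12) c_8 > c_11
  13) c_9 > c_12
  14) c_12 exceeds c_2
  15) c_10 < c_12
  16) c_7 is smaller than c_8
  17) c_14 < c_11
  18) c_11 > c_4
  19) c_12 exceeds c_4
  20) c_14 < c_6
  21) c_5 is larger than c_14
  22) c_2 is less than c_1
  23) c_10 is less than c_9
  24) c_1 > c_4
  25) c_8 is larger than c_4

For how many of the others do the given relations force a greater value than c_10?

From c_10 the given relations immediately reach c_12, c_9, c_1.
From those, c_8 — 4 in total.
No other element is forced above c_10 by the given relations, so the count is 4.

4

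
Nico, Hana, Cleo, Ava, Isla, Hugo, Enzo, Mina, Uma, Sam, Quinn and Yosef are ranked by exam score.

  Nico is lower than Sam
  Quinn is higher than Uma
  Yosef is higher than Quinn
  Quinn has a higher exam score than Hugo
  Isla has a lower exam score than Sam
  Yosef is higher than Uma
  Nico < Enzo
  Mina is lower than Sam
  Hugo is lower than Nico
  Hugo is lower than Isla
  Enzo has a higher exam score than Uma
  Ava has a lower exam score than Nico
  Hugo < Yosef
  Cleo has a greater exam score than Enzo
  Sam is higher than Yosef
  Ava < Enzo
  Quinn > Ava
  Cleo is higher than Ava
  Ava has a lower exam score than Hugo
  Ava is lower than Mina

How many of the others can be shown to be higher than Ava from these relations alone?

From Ava the given relations immediately reach Mina, Hugo, Quinn, Nico, Enzo, Cleo.
From those, Isla, Yosef, Sam — 9 in total.
No other element is forced above Ava by the given relations, so the count is 9.

9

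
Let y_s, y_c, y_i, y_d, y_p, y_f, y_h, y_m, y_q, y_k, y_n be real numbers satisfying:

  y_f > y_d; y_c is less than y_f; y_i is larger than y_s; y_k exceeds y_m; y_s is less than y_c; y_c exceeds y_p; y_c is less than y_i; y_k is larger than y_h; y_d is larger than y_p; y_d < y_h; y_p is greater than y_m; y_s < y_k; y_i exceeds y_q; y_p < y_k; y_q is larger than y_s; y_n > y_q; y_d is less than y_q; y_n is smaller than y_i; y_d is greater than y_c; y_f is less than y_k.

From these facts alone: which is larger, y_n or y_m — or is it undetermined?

y_n

Chaining the given relations: y_m < y_p < y_c < y_d < y_q < y_n.
So y_n is larger.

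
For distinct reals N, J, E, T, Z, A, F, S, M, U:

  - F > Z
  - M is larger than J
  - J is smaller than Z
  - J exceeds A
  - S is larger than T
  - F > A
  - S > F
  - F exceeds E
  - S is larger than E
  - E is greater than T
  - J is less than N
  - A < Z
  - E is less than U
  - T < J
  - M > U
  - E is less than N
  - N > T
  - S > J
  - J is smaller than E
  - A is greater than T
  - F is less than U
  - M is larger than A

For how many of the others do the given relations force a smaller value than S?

From S the given relations immediately reach T, J, E, F.
From those, A, Z — 6 in total.
No other element is forced below S by the given relations, so the count is 6.

6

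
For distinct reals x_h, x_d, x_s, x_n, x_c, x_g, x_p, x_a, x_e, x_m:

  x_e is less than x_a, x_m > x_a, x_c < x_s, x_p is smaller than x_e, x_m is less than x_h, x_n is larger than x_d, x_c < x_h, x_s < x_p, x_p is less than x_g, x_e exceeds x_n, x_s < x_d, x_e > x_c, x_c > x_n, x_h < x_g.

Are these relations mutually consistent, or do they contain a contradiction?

Chaining the given relations yields x_d < x_n < x_c < x_s, so x_d < x_s. But one relation states x_s < x_d. These cannot both hold.

inconsistent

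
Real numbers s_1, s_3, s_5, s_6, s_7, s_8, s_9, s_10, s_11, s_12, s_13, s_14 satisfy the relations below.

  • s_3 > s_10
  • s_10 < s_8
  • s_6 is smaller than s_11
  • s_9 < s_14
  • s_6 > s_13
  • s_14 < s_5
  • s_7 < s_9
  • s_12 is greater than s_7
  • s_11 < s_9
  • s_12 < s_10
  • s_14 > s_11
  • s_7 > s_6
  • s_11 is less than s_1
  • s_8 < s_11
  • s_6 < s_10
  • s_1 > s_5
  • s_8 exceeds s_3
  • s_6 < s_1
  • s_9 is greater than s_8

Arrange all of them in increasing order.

The consecutive links are each given: s_13 < s_6; s_6 < s_7; s_7 < s_12; s_12 < s_10; s_10 < s_3; s_3 < s_8; s_8 < s_11; s_11 < s_9; s_9 < s_14; s_14 < s_5; s_5 < s_1.

s_13 < s_6 < s_7 < s_12 < s_10 < s_3 < s_8 < s_11 < s_9 < s_14 < s_5 < s_1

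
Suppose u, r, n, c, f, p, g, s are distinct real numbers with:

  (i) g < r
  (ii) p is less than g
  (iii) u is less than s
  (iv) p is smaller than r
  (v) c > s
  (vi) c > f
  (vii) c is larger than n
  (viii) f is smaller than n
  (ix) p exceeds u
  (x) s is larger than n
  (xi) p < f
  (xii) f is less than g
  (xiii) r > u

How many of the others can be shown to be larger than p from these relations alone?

The elements the relations force above p are f, n, s, g, r, c — no chain reaches any other.
That is 6.

6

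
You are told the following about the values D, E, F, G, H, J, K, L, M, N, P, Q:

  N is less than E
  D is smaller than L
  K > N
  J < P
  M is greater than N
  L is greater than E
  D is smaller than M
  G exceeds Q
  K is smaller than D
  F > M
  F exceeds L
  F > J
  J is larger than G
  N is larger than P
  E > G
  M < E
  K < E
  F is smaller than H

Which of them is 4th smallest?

Piecing the relations together gives one ordering: Q < G < J < P < N < K < D < M < E < L < F < H.
Counting 4 from the smallest end gives P.

P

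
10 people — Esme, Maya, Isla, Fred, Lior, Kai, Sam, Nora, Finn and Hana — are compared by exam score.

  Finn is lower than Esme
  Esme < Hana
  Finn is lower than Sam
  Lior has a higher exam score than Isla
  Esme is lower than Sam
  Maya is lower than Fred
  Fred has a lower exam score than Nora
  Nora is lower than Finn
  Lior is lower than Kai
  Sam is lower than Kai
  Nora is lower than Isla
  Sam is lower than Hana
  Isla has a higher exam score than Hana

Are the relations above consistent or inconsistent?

The single ordering Maya < Fred < Nora < Finn < Esme < Sam < Hana < Isla < Lior < Kai satisfies every listed relation, so no contradiction arises.

consistent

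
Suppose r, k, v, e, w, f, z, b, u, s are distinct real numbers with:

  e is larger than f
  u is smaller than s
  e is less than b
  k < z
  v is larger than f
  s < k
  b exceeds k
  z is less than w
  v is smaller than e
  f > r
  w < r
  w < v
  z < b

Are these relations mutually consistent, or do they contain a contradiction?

The single ordering u < s < k < z < w < r < f < v < e < b satisfies every listed relation, so no contradiction arises.

consistent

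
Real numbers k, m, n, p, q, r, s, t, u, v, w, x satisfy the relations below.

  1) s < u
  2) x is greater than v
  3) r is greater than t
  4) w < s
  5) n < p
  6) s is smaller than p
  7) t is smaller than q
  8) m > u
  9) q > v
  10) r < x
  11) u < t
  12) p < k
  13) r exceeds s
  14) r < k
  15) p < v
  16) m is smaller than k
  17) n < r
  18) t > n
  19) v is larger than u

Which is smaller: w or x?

The relevant relations are w < s; s < u; u < t; t < r; r < x.
Chaining these gives w < s < u < t < r < x.
So w < x; w is the smaller of the two.

w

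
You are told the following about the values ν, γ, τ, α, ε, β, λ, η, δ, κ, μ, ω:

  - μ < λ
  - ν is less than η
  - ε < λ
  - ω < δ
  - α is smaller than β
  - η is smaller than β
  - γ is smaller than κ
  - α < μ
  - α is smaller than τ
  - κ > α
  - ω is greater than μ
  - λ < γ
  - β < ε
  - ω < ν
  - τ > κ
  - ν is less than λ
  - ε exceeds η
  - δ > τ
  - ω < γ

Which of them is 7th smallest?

ε

Piecing the relations together gives one ordering: α < μ < ω < ν < η < β < ε < λ < γ < κ < τ < δ.
The 7th smallest is ε.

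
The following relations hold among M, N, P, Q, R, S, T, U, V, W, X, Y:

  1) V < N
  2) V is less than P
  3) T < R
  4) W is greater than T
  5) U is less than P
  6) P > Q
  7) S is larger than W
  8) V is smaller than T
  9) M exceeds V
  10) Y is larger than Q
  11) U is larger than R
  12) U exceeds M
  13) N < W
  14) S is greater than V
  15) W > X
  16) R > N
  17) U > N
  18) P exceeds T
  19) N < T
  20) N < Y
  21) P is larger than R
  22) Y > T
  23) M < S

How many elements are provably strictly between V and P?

Chaining upward from V reaches: N, T, Y, M, W, R, U, S.
Chaining downward from P reaches: Q, N, T, M, R, U.
Strictly between V and P are those in both lists: N, T, M, R, U — 5 elements.

5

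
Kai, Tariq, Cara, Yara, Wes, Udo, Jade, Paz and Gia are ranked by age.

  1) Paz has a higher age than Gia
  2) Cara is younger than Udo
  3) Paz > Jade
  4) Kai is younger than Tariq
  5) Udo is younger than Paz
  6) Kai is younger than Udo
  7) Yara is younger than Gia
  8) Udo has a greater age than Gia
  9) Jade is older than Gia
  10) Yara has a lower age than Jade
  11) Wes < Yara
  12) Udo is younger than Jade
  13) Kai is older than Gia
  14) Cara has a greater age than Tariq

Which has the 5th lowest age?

Piecing the relations together gives one ordering: Wes < Yara < Gia < Kai < Tariq < Cara < Udo < Jade < Paz.
Counting 5 from the smallest end gives Tariq.

Tariq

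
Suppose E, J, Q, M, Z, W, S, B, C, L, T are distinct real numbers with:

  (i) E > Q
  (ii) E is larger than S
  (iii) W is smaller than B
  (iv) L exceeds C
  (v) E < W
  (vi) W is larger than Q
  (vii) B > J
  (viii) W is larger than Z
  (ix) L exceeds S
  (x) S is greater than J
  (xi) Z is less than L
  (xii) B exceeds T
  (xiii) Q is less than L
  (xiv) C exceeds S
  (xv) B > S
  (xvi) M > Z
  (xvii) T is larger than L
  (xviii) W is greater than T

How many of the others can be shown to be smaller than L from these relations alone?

5

Directly below L: Q, S, Z, C.
One step further: J (5 so far).
Nothing else is reachable below L; 5 in all.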